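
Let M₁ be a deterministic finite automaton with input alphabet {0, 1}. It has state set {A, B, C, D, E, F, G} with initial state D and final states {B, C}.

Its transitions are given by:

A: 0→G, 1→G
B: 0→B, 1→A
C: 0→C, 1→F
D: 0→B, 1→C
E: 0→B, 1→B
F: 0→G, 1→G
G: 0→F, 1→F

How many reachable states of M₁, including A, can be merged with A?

First remove the unreachable states {E}; 6 states remain.
Start with accepting vs non-accepting: {B,C} | {A,D,F,G}.
On input 0, block {A,D,F,G} splits into {A,F,G} and {D}.
No further refinement is possible. Final partition (3 blocks): {B,C} | {A,F,G} | {D}.
The equivalence class containing A is {A,F,G}, of size 3.

3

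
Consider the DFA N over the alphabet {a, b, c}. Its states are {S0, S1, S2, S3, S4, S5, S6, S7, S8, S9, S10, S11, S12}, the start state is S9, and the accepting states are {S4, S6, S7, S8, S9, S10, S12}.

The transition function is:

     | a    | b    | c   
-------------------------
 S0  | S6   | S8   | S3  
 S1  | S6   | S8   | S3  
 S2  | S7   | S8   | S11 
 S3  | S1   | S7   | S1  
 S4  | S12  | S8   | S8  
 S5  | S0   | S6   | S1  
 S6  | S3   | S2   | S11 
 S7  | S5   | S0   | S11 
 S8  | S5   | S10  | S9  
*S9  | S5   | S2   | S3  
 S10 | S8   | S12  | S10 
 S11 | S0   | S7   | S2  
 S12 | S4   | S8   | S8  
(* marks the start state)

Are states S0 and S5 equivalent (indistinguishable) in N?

Every state is reachable, so we keep all 13.
Initial partition by acceptance: {S4,S6,S7,S8,S9,S10,S12} | {S0,S1,S2,S3,S5,S11}.
On input a, block {S4,S6,S7,S8,S9,S10,S12} splits into {S6,S7,S8,S9} and {S4,S10,S12}.
On input b, block {S6,S7,S8,S9} splits into {S6,S7,S9} and {S8}.
Refine {S0,S1,S2,S3,S5,S11} on symbol a: members go to different blocks, giving {S0,S1,S2} and {S3,S5,S11}.
Split {S4,S10,S12} by δ(·,a) → {S4,S12} and {S10}.
The partition is now stable with 6 blocks: {S6,S7,S9} | {S0,S1,S2} | {S4,S12} | {S8} | {S3,S5,S11} | {S10}.
S0 and S5 end up in different blocks, so they are distinguishable. For instance, the string 'a' is accepted from only S0.

No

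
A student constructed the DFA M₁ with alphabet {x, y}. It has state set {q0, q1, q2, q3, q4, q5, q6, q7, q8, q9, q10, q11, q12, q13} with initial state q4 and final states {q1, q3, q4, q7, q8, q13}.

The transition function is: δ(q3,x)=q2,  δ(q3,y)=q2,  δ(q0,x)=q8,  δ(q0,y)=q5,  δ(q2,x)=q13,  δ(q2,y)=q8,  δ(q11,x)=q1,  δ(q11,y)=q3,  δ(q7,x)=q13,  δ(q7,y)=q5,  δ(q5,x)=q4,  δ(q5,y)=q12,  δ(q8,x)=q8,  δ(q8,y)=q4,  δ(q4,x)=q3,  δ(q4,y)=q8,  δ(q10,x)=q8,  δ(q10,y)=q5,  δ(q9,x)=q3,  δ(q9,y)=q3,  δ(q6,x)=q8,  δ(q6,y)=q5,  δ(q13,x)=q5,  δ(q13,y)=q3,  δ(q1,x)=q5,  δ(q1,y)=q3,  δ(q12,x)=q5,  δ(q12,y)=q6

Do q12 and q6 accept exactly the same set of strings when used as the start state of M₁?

No

Reachable states from the start: {q2,q3,q4,q5,q6,q8,q12,q13}. Unreachable: {q0,q1,q7,q9,q10,q11} — drop them.
Start with accepting vs non-accepting: {q3,q4,q8,q13} | {q2,q5,q6,q12}.
On input x, block {q3,q4,q8,q13} splits into {q3,q13} and {q4,q8}.
Split {q3,q13} by δ(·,y) → {q3} and {q13}.
Refine {q2,q5,q6,q12} on symbol x: members go to different blocks, giving {q5,q6} and {q2} and {q12}.
On input y, block {q5,q6} splits into {q5} and {q6}.
Split {q4,q8} by δ(·,x) → {q4} and {q8}.
The partition is now stable with 8 blocks: {q3} | {q5} | {q4} | {q13} | {q2} | {q12} | {q6} | {q8}.
q12 and q6 end up in different blocks, so they are distinguishable. For instance, the string 'x' is accepted from only q6.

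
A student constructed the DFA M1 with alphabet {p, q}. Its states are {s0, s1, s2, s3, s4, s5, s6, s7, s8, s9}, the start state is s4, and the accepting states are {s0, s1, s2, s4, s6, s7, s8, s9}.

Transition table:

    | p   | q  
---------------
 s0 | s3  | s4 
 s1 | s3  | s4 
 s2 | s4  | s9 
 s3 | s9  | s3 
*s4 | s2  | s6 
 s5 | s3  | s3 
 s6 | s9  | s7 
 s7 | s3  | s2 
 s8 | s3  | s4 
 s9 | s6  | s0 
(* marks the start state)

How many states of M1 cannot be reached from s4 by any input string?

No path from s4 leads to s1, s5, s8; the other 7 states are all reachable.

3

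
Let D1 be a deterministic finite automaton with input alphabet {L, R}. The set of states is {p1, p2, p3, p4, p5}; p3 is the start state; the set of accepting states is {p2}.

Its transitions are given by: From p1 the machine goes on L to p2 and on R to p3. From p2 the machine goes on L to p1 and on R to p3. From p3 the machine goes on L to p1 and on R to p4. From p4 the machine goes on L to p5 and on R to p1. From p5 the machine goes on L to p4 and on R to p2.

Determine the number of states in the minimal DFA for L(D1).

Start with accepting vs non-accepting: {p2} | {p1,p3,p4,p5}.
On input L, block {p1,p3,p4,p5} splits into {p3,p4,p5} and {p1}.
On input L, block {p3,p4,p5} splits into {p4,p5} and {p3}.
Split {p4,p5} by δ(·,R) → {p4} and {p5}.
The partition is now stable with 5 blocks: {p2} | {p4} | {p1} | {p3} | {p5}.

5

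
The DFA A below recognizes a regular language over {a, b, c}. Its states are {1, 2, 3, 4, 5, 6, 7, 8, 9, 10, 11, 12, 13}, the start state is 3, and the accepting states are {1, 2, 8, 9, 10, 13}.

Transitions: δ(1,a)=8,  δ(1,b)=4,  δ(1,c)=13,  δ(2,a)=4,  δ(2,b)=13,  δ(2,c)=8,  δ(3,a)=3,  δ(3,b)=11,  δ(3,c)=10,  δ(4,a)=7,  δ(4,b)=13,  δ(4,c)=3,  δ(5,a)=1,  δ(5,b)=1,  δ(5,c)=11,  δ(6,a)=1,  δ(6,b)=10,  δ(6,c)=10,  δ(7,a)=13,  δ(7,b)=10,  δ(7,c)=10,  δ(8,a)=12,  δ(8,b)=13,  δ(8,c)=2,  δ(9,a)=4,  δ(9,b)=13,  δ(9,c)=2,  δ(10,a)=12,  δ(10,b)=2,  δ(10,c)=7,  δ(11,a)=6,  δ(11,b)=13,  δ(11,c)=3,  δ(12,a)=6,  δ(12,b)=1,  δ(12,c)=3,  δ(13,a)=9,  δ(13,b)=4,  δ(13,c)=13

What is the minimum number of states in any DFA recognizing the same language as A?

States {5} cannot be reached from the start state, so discard them.
Initial partition by acceptance: {1,2,8,9,10,13} | {3,4,6,7,11,12}.
Refine {1,2,8,9,10,13} on symbol a: members go to different blocks, giving {2,8,9,10} and {1,13}.
On input b, block {2,8,9,10} splits into {2,8,9} and {10}.
Refine {3,4,6,7,11,12} on symbol a: members go to different blocks, giving {3,4,11,12} and {6,7}.
Refine {3,4,11,12} on symbol a: members go to different blocks, giving {4,11,12} and {3}.
Stable partition: {2,8,9} | {4,11,12} | {1,13} | {10} | {6,7} | {3} — 6 equivalence classes.

6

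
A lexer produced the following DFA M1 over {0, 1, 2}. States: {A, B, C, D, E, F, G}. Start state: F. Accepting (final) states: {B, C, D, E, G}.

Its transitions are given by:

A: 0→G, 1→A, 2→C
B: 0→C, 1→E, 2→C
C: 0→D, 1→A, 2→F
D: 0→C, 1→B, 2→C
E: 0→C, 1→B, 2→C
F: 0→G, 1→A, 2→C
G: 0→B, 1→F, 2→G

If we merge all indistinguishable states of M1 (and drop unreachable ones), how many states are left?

4

All states are reachable from the start state.
P0 = {B,C,D,E,G} | {A,F}.
Refine {B,C,D,E,G} on symbol 1: members go to different blocks, giving {B,D,E} and {C,G}.
Refine {C,G} on symbol 2: members go to different blocks, giving {C} and {G}.
No further refinement is possible. Final partition (4 blocks): {B,D,E} | {A,F} | {C} | {G}.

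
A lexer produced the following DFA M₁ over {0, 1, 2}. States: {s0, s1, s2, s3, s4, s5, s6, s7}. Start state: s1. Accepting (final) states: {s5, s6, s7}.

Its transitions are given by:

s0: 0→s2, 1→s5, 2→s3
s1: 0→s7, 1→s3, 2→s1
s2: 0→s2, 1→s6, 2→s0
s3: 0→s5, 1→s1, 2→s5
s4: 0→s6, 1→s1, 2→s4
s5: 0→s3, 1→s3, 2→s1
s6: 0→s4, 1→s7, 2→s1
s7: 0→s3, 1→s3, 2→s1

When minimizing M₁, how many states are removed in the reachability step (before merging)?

BFS from s1 reaches {s1, s3, s5, s7}; the 4 state(s) s0, s2, s4, s6 are never visited.

4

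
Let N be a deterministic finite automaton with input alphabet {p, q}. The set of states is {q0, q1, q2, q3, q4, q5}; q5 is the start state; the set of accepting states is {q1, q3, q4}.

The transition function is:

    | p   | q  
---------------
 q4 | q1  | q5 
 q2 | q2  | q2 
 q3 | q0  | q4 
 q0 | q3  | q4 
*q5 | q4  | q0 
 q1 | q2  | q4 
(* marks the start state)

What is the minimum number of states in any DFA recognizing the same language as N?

6

All states are reachable from the start state.
Start with accepting vs non-accepting: {q1,q3,q4} | {q0,q2,q5}.
Refine {q1,q3,q4} on symbol p: members go to different blocks, giving {q1,q3} and {q4}.
Split {q0,q2,q5} by δ(·,p) → {q0} and {q2} and {q5}.
Refine {q1,q3} on symbol p: members go to different blocks, giving {q1} and {q3}.
No further refinement is possible. Final partition (6 blocks): {q1} | {q0} | {q4} | {q2} | {q5} | {q3}.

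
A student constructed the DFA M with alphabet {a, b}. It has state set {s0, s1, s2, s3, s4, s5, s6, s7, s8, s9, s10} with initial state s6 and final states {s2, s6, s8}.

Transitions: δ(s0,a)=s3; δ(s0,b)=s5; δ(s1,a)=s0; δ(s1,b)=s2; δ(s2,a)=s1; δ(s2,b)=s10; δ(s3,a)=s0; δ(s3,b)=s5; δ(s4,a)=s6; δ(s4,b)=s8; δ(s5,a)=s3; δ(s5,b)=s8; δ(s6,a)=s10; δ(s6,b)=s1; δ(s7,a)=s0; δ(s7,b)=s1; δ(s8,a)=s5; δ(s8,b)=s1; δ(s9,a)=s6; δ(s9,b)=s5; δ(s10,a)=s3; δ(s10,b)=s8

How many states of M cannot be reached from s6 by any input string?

3

BFS from s6 reaches {s0, s1, s2, s3, s5, s6, s8, s10}; the 3 state(s) s4, s7, s9 are never visited.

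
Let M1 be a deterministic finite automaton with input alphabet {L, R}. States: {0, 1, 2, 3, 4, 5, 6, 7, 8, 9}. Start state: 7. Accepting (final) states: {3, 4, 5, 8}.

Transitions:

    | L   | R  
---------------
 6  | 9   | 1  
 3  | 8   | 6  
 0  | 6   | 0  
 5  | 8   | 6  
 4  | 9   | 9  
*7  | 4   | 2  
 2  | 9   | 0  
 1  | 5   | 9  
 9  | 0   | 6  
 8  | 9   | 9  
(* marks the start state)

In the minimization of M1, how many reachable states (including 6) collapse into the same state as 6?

Reachable states from the start: {0,1,2,4,5,6,7,8,9}. Unreachable: {3} — drop them.
Initial partition by acceptance: {4,5,8} | {0,1,2,6,7,9}.
On input L, block {4,5,8} splits into {4,8} and {5}.
Split {0,1,2,6,7,9} by δ(·,L) → {0,2,6,9} and {1} and {7}.
Split {0,2,6,9} by δ(·,R) → {0,2,9} and {6}.
On input L, block {0,2,9} splits into {2,9} and {0}.
Refine {2,9} on symbol L: members go to different blocks, giving {2} and {9}.
No further refinement is possible. Final partition (8 blocks): {4,8} | {2} | {5} | {1} | {7} | {6} | {0} | {9}.
The equivalence class containing 6 is {6}, of size 1.

1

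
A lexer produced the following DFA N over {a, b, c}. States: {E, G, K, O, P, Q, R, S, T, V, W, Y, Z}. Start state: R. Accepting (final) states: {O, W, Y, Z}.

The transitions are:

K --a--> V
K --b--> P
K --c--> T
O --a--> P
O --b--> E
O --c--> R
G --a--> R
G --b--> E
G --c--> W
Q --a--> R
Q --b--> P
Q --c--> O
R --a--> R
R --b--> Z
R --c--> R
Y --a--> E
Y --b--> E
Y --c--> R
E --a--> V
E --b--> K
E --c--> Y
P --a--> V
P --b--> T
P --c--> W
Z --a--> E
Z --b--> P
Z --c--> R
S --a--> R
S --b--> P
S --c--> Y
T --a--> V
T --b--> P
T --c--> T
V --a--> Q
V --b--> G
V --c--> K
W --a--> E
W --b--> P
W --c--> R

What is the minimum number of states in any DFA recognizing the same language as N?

6

Reachable states from the start: {E,G,K,O,P,Q,R,T,V,W,Y,Z}. Unreachable: {S} — drop them.
Initial partition by acceptance: {O,W,Y,Z} | {E,G,K,P,Q,R,T,V}.
Refine {E,G,K,P,Q,R,T,V} on symbol b: members go to different blocks, giving {E,G,K,P,Q,T,V} and {R}.
Split {E,G,K,P,Q,T,V} by δ(·,a) → {E,K,P,T,V} and {G,Q}.
On input a, block {E,K,P,T,V} splits into {E,K,P,T} and {V}.
On input c, block {E,K,P,T} splits into {K,T} and {E,P}.
No further refinement is possible. Final partition (6 blocks): {O,W,Y,Z} | {K,T} | {R} | {G,Q} | {V} | {E,P}.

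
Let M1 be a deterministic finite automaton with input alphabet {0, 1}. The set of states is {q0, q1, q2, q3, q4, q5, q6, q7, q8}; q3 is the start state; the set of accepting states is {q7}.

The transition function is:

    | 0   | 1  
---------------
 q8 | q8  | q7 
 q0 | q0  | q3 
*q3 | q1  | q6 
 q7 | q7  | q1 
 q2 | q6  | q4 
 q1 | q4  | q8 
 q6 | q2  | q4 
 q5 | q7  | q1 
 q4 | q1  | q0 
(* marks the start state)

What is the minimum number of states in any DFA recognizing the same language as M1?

5

States {q5} cannot be reached from the start state, so discard them.
P0 = {q7} | {q0,q1,q2,q3,q4,q6,q8}.
Refine {q0,q1,q2,q3,q4,q6,q8} on symbol 1: members go to different blocks, giving {q0,q1,q2,q3,q4,q6} and {q8}.
On input 1, block {q0,q1,q2,q3,q4,q6} splits into {q0,q2,q3,q4,q6} and {q1}.
On input 0, block {q0,q2,q3,q4,q6} splits into {q0,q2,q6} and {q3,q4}.
No further refinement is possible. Final partition (5 blocks): {q7} | {q0,q2,q6} | {q8} | {q1} | {q3,q4}.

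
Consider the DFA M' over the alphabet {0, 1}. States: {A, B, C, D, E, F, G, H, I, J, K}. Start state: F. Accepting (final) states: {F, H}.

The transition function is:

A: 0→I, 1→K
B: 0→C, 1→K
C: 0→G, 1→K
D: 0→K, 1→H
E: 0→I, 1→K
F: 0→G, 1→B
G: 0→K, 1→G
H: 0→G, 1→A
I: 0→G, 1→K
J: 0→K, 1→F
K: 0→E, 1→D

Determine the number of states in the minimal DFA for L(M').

6

Reachable states from the start: {A,B,C,D,E,F,G,H,I,K}. Unreachable: {J} — drop them.
P0 = {F,H} | {A,B,C,D,E,G,I,K}.
Refine {A,B,C,D,E,G,I,K} on symbol 1: members go to different blocks, giving {A,B,C,E,G,I,K} and {D}.
On input 1, block {A,B,C,E,G,I,K} splits into {A,B,C,E,G,I} and {K}.
Split {A,B,C,E,G,I} by δ(·,0) → {A,B,C,E,I} and {G}.
Refine {A,B,C,E,I} on symbol 0: members go to different blocks, giving {A,B,E} and {C,I}.
No further refinement is possible. Final partition (6 blocks): {F,H} | {A,B,E} | {D} | {K} | {G} | {C,I}.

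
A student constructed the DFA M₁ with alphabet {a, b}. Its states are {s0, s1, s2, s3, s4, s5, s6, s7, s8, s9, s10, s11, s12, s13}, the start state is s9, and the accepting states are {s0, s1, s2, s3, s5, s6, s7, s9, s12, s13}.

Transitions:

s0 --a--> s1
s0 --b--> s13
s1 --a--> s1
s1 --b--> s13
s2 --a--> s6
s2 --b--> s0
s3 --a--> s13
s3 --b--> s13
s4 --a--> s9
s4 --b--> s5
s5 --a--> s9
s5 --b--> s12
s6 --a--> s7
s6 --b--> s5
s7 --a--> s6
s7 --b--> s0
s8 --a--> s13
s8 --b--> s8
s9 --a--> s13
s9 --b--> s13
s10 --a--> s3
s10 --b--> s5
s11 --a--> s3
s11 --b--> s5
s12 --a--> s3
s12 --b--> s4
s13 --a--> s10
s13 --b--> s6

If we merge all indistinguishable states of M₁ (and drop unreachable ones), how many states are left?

Reachable states from the start: {s0,s1,s3,s4,s5,s6,s7,s9,s10,s12,s13}. Unreachable: {s2,s8,s11} — drop them.
Initial partition by acceptance: {s0,s1,s3,s5,s6,s7,s9,s12,s13} | {s4,s10}.
Split {s0,s1,s3,s5,s6,s7,s9,s12,s13} by δ(·,a) → {s0,s1,s3,s5,s6,s7,s9,s12} and {s13}.
On input a, block {s0,s1,s3,s5,s6,s7,s9,s12} splits into {s0,s1,s5,s6,s7,s12} and {s3,s9}.
Split {s0,s1,s5,s6,s7,s12} by δ(·,a) → {s0,s1,s6,s7} and {s5,s12}.
Split {s0,s1,s6,s7} by δ(·,b) → {s0,s1} and {s6} and {s7}.
Split {s5,s12} by δ(·,b) → {s5} and {s12}.
The partition is now stable with 8 blocks: {s0,s1} | {s4,s10} | {s13} | {s3,s9} | {s5} | {s6} | {s7} | {s12}.

8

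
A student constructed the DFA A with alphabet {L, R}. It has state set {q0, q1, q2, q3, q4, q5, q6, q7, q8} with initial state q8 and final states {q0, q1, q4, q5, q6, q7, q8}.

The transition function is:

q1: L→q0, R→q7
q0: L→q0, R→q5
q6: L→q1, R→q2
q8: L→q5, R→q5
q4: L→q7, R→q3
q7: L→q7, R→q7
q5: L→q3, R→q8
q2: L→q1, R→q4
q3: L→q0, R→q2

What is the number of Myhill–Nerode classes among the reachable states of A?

Reachable states from the start: {q0,q1,q2,q3,q4,q5,q7,q8}. Unreachable: {q6} — drop them.
P0 = {q0,q1,q4,q5,q7,q8} | {q2,q3}.
Split {q0,q1,q4,q5,q7,q8} by δ(·,L) → {q0,q1,q4,q7,q8} and {q5}.
On input L, block {q0,q1,q4,q7,q8} splits into {q0,q1,q4,q7} and {q8}.
Refine {q0,q1,q4,q7} on symbol R: members go to different blocks, giving {q1,q7} and {q0} and {q4}.
On input L, block {q1,q7} splits into {q1} and {q7}.
Split {q2,q3} by δ(·,L) → {q2} and {q3}.
Stable partition: {q1} | {q2} | {q5} | {q8} | {q0} | {q4} | {q7} | {q3} — 8 equivalence classes.

8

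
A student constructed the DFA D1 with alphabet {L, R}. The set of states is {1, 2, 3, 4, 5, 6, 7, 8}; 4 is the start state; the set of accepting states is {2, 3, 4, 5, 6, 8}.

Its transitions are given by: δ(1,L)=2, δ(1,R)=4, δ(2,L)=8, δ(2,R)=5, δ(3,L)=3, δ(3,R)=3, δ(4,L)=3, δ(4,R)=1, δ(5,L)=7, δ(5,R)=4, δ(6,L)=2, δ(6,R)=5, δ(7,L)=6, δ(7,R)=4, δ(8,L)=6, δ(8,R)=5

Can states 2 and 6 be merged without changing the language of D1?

All states are reachable from the start state.
P0 = {2,3,4,5,6,8} | {1,7}.
On input L, block {2,3,4,5,6,8} splits into {2,3,4,6,8} and {5}.
Refine {2,3,4,6,8} on symbol R: members go to different blocks, giving {2,6,8} and {3} and {4}.
No further refinement is possible. Final partition (5 blocks): {2,6,8} | {1,7} | {5} | {3} | {4}.
2 and 6 lie in the same block of the stable partition, so they are equivalent — no string distinguishes them.

Yes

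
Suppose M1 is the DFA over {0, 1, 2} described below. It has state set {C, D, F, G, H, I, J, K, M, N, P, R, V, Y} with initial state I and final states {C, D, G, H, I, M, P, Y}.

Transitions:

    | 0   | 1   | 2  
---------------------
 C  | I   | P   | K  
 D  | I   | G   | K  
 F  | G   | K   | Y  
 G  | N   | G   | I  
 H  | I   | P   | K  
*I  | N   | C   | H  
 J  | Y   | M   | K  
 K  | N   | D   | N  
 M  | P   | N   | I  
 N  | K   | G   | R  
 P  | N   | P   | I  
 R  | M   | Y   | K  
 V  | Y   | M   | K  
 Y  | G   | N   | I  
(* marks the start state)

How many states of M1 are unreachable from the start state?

No path from I leads to F, J, V; the other 11 states are all reachable.

3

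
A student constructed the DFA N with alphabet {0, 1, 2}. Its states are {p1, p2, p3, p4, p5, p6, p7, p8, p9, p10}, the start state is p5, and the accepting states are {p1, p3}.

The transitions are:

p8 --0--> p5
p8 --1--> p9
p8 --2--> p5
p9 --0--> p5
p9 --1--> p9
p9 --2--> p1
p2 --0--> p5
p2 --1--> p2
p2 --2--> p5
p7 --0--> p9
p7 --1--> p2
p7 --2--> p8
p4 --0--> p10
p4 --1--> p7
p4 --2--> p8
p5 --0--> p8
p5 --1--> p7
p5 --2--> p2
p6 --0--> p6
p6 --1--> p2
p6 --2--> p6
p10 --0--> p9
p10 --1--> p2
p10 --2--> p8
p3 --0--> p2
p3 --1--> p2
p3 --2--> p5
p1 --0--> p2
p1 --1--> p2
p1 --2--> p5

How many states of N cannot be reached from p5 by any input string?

BFS from p5 reaches {p1, p2, p5, p7, p8, p9}; the 4 state(s) p3, p4, p6, p10 are never visited.

4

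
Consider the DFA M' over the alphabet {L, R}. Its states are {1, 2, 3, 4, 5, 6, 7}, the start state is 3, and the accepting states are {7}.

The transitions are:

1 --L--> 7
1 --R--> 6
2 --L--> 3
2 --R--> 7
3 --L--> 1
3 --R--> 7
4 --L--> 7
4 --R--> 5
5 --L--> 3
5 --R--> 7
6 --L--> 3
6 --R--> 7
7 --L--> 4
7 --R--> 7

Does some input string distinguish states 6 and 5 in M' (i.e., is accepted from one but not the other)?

No

Reachable states from the start: {1,3,4,5,6,7}. Unreachable: {2} — drop them.
P0 = {7} | {1,3,4,5,6}.
Split {1,3,4,5,6} by δ(·,L) → {3,5,6} and {1,4}.
Split {3,5,6} by δ(·,L) → {5,6} and {3}.
The partition is now stable with 4 blocks: {7} | {5,6} | {1,4} | {3}.
6 and 5 lie in the same block of the stable partition, so they are equivalent — no string distinguishes them.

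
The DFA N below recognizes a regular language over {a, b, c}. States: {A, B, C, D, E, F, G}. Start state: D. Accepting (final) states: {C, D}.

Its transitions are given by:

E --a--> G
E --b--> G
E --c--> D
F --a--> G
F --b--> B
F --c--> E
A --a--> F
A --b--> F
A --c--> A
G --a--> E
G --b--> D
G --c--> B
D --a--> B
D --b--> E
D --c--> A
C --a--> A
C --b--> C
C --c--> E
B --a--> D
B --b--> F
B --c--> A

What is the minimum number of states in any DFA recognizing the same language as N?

6

Reachable states from the start: {A,B,D,E,F,G}. Unreachable: {C} — drop them.
Start with accepting vs non-accepting: {D} | {A,B,E,F,G}.
Split {A,B,E,F,G} by δ(·,a) → {A,E,F,G} and {B}.
Split {A,E,F,G} by δ(·,b) → {A,E} and {F} and {G}.
Split {A,E} by δ(·,a) → {A} and {E}.
The partition is now stable with 6 blocks: {D} | {A} | {B} | {F} | {G} | {E}.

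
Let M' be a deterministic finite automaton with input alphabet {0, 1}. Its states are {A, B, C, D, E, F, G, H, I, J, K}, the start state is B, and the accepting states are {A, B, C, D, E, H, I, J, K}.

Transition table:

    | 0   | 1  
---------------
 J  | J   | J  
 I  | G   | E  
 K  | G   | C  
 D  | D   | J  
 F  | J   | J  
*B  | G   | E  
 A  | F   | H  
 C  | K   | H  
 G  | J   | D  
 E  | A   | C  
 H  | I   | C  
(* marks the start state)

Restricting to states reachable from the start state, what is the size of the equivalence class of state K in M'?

Every state is reachable, so we keep all 11.
Start with accepting vs non-accepting: {A,B,C,D,E,H,I,J,K} | {F,G}.
Split {A,B,C,D,E,H,I,J,K} by δ(·,0) → {C,D,E,H,J} and {A,B,I,K}.
Split {C,D,E,H,J} by δ(·,0) → {C,E,H} and {D,J}.
The partition is now stable with 4 blocks: {C,E,H} | {F,G} | {A,B,I,K} | {D,J}.
State K belongs to the block {A,B,I,K}, which has 4 states.

4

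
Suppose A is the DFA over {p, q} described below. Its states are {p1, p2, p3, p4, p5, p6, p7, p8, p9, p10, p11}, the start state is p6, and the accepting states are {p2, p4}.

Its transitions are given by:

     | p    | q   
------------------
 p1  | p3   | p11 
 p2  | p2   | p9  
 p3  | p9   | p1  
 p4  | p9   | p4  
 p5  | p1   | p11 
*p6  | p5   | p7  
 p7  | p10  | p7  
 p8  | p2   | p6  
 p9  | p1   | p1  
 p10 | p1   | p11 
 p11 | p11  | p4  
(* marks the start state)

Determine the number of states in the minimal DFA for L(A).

First remove the unreachable states {p2,p8}; 9 states remain.
Start with accepting vs non-accepting: {p4} | {p1,p3,p5,p6,p7,p9,p10,p11}.
Split {p1,p3,p5,p6,p7,p9,p10,p11} by δ(·,q) → {p1,p3,p5,p6,p7,p9,p10} and {p11}.
Split {p1,p3,p5,p6,p7,p9,p10} by δ(·,q) → {p3,p6,p7,p9} and {p1,p5,p10}.
Split {p3,p6,p7,p9} by δ(·,p) → {p6,p7,p9} and {p3}.
Refine {p6,p7,p9} on symbol q: members go to different blocks, giving {p6,p7} and {p9}.
Refine {p1,p5,p10} on symbol p: members go to different blocks, giving {p5,p10} and {p1}.
No further refinement is possible. Final partition (7 blocks): {p4} | {p6,p7} | {p11} | {p5,p10} | {p3} | {p9} | {p1}.

7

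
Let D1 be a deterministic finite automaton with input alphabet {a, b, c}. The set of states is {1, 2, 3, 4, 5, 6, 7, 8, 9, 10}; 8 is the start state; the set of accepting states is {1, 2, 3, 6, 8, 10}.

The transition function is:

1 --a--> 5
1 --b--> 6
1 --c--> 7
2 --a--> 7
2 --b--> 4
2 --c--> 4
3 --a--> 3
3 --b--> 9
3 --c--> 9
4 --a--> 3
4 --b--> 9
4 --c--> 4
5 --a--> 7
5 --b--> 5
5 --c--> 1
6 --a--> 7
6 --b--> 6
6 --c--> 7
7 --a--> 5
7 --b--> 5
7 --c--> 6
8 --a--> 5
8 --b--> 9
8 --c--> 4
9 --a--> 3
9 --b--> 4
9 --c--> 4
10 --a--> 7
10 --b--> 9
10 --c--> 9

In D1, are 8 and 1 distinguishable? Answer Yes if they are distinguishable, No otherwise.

Yes

States {2,10} cannot be reached from the start state, so discard them.
P0 = {1,3,6,8} | {4,5,7,9}.
Split {1,3,6,8} by δ(·,a) → {1,6,8} and {3}.
On input b, block {1,6,8} splits into {1,6} and {8}.
On input a, block {4,5,7,9} splits into {4,9} and {5,7}.
No further refinement is possible. Final partition (5 blocks): {1,6} | {4,9} | {3} | {8} | {5,7}.
8 and 1 end up in different blocks, so they are distinguishable. For instance, the string 'b' is accepted from only 1.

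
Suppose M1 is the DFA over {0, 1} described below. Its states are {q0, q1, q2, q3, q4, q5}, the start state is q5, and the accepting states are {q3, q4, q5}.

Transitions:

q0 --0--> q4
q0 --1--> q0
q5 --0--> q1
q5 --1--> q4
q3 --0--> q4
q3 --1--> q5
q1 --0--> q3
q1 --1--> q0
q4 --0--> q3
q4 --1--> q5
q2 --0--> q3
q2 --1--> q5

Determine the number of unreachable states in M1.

BFS from q5 reaches {q0, q1, q3, q4, q5}; the 1 state(s) q2 are never visited.

1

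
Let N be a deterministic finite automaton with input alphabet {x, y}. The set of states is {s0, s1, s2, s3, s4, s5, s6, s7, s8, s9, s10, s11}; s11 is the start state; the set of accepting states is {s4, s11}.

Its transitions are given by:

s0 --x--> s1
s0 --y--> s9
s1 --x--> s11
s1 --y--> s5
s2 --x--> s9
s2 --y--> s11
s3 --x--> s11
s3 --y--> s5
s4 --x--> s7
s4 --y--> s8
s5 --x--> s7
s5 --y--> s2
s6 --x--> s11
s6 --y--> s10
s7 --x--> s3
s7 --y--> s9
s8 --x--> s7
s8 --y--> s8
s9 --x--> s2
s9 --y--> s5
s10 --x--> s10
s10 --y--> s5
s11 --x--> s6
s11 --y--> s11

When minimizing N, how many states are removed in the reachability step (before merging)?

Starting at s11 and following transitions, the reachable set is {s2, s3, s5, s6, s7, s9, s10, s11}. That leaves s0, s1, s4, s8 unreachable — 4 in total.

4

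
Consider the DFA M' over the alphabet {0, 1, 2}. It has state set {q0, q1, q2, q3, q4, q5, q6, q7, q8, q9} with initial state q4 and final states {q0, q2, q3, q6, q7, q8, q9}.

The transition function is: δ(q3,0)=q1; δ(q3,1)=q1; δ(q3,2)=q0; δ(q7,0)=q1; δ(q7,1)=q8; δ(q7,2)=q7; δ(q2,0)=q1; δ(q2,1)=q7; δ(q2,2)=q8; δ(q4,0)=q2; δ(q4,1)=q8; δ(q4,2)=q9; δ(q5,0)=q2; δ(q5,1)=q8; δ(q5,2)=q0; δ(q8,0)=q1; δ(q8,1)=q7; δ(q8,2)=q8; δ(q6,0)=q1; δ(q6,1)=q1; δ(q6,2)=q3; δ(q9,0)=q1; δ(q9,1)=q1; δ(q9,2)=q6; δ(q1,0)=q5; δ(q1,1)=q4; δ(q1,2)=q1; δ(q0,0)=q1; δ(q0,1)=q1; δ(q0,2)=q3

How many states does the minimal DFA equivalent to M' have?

P0 = {q0,q2,q3,q6,q7,q8,q9} | {q1,q4,q5}.
On input 1, block {q0,q2,q3,q6,q7,q8,q9} splits into {q0,q3,q6,q9} and {q2,q7,q8}.
On input 0, block {q1,q4,q5} splits into {q4,q5} and {q1}.
Stable partition: {q0,q3,q6,q9} | {q4,q5} | {q2,q7,q8} | {q1} — 4 equivalence classes.

4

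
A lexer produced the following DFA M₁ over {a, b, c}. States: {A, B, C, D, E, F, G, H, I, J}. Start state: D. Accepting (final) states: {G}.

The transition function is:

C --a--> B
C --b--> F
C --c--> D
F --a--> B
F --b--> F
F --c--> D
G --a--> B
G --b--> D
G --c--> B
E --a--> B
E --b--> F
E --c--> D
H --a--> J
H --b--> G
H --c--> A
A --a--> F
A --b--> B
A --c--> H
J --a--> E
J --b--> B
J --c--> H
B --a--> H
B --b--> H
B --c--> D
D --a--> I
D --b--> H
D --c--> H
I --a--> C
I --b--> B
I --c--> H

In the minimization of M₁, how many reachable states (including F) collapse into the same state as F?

Start with accepting vs non-accepting: {G} | {A,B,C,D,E,F,H,I,J}.
On input b, block {A,B,C,D,E,F,H,I,J} splits into {A,B,C,D,E,F,I,J} and {H}.
On input a, block {A,B,C,D,E,F,I,J} splits into {A,C,D,E,F,I,J} and {B}.
Split {A,C,D,E,F,I,J} by δ(·,a) → {A,D,I,J} and {C,E,F}.
Split {A,D,I,J} by δ(·,a) → {A,I,J} and {D}.
No further refinement is possible. Final partition (6 blocks): {G} | {A,I,J} | {H} | {B} | {C,E,F} | {D}.
State F belongs to the block {C,E,F}, which has 3 states.

3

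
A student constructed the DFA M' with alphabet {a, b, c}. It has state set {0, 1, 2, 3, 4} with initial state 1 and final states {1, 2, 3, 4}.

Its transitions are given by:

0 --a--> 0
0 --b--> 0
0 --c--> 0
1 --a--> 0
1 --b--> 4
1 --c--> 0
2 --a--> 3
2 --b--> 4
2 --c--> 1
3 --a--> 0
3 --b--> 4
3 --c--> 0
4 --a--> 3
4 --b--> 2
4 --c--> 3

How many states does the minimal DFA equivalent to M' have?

Every state is reachable, so we keep all 5.
Start with accepting vs non-accepting: {1,2,3,4} | {0}.
Split {1,2,3,4} by δ(·,a) → {1,3} and {2,4}.
Stable partition: {1,3} | {0} | {2,4} — 3 equivalence classes.

3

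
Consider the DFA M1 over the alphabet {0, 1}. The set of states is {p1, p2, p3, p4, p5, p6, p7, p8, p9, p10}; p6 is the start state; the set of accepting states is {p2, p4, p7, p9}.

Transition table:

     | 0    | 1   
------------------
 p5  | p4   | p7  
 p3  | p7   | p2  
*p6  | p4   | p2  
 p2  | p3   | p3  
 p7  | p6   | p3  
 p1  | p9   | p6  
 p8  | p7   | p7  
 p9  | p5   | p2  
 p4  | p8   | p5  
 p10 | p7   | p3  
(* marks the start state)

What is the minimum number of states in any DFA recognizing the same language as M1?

States {p1,p9,p10} cannot be reached from the start state, so discard them.
P0 = {p2,p4,p7} | {p3,p5,p6,p8}.
No further refinement is possible. Final partition (2 blocks): {p2,p4,p7} | {p3,p5,p6,p8}.

2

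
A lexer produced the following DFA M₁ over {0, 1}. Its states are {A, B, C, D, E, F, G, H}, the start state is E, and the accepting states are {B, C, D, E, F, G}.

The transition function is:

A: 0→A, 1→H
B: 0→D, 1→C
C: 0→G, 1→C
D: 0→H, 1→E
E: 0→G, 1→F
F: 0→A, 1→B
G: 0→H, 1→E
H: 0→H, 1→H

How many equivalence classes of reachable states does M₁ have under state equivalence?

Every state is reachable, so we keep all 8.
P0 = {B,C,D,E,F,G} | {A,H}.
On input 0, block {B,C,D,E,F,G} splits into {B,C,E} and {D,F,G}.
Split {B,C,E} by δ(·,1) → {B,C} and {E}.
Split {D,F,G} by δ(·,1) → {D,G} and {F}.
Stable partition: {B,C} | {A,H} | {D,G} | {E} | {F} — 5 equivalence classes.

5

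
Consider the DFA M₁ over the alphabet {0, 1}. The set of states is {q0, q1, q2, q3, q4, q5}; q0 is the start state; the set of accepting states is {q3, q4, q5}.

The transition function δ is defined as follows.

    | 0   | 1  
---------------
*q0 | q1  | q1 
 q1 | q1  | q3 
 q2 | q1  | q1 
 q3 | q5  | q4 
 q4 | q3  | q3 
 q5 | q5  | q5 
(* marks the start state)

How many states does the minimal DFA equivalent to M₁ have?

3

Reachable states from the start: {q0,q1,q3,q4,q5}. Unreachable: {q2} — drop them.
Initial partition by acceptance: {q3,q4,q5} | {q0,q1}.
Refine {q0,q1} on symbol 1: members go to different blocks, giving {q0} and {q1}.
No further refinement is possible. Final partition (3 blocks): {q3,q4,q5} | {q0} | {q1}.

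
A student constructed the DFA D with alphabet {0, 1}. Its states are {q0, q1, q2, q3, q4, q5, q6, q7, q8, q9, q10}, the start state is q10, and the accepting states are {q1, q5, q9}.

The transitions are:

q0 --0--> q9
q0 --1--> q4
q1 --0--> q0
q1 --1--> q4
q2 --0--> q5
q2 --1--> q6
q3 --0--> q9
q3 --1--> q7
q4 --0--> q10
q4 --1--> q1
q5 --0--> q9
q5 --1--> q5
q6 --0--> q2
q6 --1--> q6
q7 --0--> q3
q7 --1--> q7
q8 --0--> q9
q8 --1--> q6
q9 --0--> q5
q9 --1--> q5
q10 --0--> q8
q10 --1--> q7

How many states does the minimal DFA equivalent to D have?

3

Reachable states from the start: {q2,q3,q5,q6,q7,q8,q9,q10}. Unreachable: {q0,q1,q4} — drop them.
Initial partition by acceptance: {q5,q9} | {q2,q3,q6,q7,q8,q10}.
On input 0, block {q2,q3,q6,q7,q8,q10} splits into {q2,q3,q8} and {q6,q7,q10}.
The partition is now stable with 3 blocks: {q5,q9} | {q2,q3,q8} | {q6,q7,q10}.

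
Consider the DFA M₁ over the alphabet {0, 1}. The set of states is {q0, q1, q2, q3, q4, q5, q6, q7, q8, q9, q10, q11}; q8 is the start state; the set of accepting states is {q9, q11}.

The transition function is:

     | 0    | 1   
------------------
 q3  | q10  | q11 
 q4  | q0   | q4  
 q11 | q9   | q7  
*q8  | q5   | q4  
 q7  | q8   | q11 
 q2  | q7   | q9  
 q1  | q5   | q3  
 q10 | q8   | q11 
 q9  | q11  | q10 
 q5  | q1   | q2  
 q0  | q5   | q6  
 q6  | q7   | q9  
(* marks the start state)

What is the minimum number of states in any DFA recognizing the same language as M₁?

5

All states are reachable from the start state.
P0 = {q9,q11} | {q0,q1,q2,q3,q4,q5,q6,q7,q8,q10}.
Refine {q0,q1,q2,q3,q4,q5,q6,q7,q8,q10} on symbol 1: members go to different blocks, giving {q0,q1,q4,q5,q8} and {q2,q3,q6,q7,q10}.
On input 1, block {q0,q1,q4,q5,q8} splits into {q0,q1,q5} and {q4,q8}.
Refine {q2,q3,q6,q7,q10} on symbol 0: members go to different blocks, giving {q2,q3,q6} and {q7,q10}.
The partition is now stable with 5 blocks: {q9,q11} | {q0,q1,q5} | {q2,q3,q6} | {q4,q8} | {q7,q10}.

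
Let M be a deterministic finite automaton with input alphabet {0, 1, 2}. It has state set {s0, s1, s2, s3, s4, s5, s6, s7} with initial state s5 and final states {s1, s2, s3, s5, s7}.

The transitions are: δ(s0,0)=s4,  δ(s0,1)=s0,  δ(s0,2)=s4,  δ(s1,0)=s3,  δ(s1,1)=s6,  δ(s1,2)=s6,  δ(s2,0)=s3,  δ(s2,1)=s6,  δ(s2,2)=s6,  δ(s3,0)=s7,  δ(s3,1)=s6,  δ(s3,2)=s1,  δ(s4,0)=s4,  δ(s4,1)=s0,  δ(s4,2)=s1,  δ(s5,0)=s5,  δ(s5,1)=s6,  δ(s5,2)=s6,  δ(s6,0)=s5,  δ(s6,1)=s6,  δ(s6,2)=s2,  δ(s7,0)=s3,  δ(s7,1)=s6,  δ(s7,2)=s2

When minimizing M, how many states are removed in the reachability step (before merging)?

Starting at s5 and following transitions, the reachable set is {s1, s2, s3, s5, s6, s7}. That leaves s0, s4 unreachable — 2 in total.

2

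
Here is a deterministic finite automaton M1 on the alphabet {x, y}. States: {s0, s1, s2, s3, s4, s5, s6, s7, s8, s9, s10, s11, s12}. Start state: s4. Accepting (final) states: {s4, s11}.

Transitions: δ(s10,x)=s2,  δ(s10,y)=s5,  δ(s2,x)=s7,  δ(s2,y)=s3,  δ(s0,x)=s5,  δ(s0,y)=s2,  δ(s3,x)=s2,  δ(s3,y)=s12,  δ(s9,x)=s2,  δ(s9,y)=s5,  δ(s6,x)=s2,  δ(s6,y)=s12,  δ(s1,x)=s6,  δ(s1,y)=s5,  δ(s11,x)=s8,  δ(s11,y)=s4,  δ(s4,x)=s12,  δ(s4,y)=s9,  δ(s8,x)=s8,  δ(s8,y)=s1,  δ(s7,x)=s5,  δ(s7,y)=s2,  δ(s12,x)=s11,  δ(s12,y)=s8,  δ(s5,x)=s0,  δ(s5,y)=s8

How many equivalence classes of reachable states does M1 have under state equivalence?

10

First remove the unreachable states {s10}; 12 states remain.
Initial partition by acceptance: {s4,s11} | {s0,s1,s2,s3,s5,s6,s7,s8,s9,s12}.
Refine {s4,s11} on symbol y: members go to different blocks, giving {s4} and {s11}.
Refine {s0,s1,s2,s3,s5,s6,s7,s8,s9,s12} on symbol x: members go to different blocks, giving {s0,s1,s2,s3,s5,s6,s7,s8,s9} and {s12}.
On input y, block {s0,s1,s2,s3,s5,s6,s7,s8,s9} splits into {s0,s1,s2,s5,s7,s8,s9} and {s3,s6}.
On input x, block {s0,s1,s2,s5,s7,s8,s9} splits into {s0,s2,s5,s7,s8,s9} and {s1}.
Split {s0,s2,s5,s7,s8,s9} by δ(·,y) → {s0,s5,s7,s9} and {s2} and {s8}.
On input x, block {s0,s5,s7,s9} splits into {s0,s5,s7} and {s9}.
On input y, block {s0,s5,s7} splits into {s0,s7} and {s5}.
No further refinement is possible. Final partition (10 blocks): {s4} | {s0,s7} | {s11} | {s12} | {s3,s6} | {s1} | {s2} | {s8} | {s9} | {s5}.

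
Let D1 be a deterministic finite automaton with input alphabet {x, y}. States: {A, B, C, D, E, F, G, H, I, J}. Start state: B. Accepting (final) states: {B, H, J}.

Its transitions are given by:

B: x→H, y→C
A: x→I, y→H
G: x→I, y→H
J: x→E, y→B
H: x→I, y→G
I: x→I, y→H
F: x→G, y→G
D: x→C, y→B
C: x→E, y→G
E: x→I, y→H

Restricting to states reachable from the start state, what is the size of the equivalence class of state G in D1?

3

First remove the unreachable states {A,D,F,J}; 6 states remain.
P0 = {B,H} | {C,E,G,I}.
On input x, block {B,H} splits into {B} and {H}.
Refine {C,E,G,I} on symbol y: members go to different blocks, giving {E,G,I} and {C}.
No further refinement is possible. Final partition (4 blocks): {B} | {E,G,I} | {H} | {C}.
The equivalence class containing G is {E,G,I}, of size 3.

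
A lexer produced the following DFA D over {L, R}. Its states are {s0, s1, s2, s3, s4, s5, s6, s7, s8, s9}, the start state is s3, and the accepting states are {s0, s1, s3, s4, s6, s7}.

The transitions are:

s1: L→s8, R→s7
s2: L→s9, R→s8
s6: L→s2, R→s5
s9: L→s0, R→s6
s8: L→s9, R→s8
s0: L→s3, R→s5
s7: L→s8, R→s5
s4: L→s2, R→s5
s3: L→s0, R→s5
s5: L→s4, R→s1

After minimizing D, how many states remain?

Start with accepting vs non-accepting: {s0,s1,s3,s4,s6,s7} | {s2,s5,s8,s9}.
On input L, block {s0,s1,s3,s4,s6,s7} splits into {s1,s4,s6,s7} and {s0,s3}.
Split {s1,s4,s6,s7} by δ(·,R) → {s4,s6,s7} and {s1}.
On input L, block {s2,s5,s8,s9} splits into {s2,s8} and {s5} and {s9}.
The partition is now stable with 6 blocks: {s4,s6,s7} | {s2,s8} | {s0,s3} | {s1} | {s5} | {s9}.

6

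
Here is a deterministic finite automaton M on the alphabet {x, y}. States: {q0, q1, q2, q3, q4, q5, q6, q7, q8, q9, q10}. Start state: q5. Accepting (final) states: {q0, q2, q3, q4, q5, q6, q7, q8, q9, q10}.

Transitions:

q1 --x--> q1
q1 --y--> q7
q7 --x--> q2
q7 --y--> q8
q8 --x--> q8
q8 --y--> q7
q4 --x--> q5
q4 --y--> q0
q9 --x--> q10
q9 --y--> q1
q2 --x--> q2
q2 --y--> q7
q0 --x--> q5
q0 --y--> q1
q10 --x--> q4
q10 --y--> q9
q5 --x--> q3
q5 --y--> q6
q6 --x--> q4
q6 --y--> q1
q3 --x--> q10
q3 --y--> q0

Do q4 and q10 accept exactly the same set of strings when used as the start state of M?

Yes

Initial partition by acceptance: {q0,q2,q3,q4,q5,q6,q7,q8,q9,q10} | {q1}.
Split {q0,q2,q3,q4,q5,q6,q7,q8,q9,q10} by δ(·,y) → {q2,q3,q4,q5,q7,q8,q10} and {q0,q6,q9}.
Refine {q2,q3,q4,q5,q7,q8,q10} on symbol y: members go to different blocks, giving {q3,q4,q5,q10} and {q2,q7,q8}.
Stable partition: {q3,q4,q5,q10} | {q1} | {q0,q6,q9} | {q2,q7,q8} — 4 equivalence classes.
q4 and q10 lie in the same block of the stable partition, so they are equivalent — no string distinguishes them.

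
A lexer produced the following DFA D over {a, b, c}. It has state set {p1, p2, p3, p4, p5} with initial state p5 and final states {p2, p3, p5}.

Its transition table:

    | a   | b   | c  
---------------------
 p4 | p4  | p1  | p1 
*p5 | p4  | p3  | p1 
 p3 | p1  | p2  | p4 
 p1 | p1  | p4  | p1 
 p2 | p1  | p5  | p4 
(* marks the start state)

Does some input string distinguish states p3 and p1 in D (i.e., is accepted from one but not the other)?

Start with accepting vs non-accepting: {p2,p3,p5} | {p1,p4}.
No further refinement is possible. Final partition (2 blocks): {p2,p3,p5} | {p1,p4}.
p3 and p1 end up in different blocks, so they are distinguishable. For instance, the string 'ε' is accepted from only p3.

Yes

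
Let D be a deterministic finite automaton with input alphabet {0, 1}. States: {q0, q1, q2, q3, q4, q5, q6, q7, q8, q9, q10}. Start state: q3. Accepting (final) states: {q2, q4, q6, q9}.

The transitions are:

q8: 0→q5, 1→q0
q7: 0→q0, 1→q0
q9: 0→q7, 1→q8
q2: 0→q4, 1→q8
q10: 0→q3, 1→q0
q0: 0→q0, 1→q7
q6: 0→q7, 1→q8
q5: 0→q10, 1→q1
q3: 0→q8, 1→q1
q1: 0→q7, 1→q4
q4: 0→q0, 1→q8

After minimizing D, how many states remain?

5

States {q2,q6,q9} cannot be reached from the start state, so discard them.
Start with accepting vs non-accepting: {q4} | {q0,q1,q3,q5,q7,q8,q10}.
Split {q0,q1,q3,q5,q7,q8,q10} by δ(·,1) → {q0,q3,q5,q7,q8,q10} and {q1}.
Split {q0,q3,q5,q7,q8,q10} by δ(·,1) → {q0,q7,q8,q10} and {q3,q5}.
Refine {q0,q7,q8,q10} on symbol 0: members go to different blocks, giving {q0,q7} and {q8,q10}.
No further refinement is possible. Final partition (5 blocks): {q4} | {q0,q7} | {q1} | {q3,q5} | {q8,q10}.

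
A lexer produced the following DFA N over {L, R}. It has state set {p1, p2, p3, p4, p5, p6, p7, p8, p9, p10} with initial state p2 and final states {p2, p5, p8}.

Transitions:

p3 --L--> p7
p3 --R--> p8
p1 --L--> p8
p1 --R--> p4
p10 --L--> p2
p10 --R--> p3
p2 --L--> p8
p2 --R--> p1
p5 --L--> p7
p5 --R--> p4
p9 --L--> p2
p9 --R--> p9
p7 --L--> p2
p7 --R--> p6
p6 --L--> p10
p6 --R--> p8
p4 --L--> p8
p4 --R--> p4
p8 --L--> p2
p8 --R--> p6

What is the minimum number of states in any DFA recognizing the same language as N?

5

First remove the unreachable states {p5,p9}; 8 states remain.
P0 = {p2,p8} | {p1,p3,p4,p6,p7,p10}.
Refine {p1,p3,p4,p6,p7,p10} on symbol L: members go to different blocks, giving {p1,p4,p7,p10} and {p3,p6}.
Split {p2,p8} by δ(·,R) → {p2} and {p8}.
Refine {p1,p4,p7,p10} on symbol L: members go to different blocks, giving {p1,p4} and {p7,p10}.
Stable partition: {p2} | {p1,p4} | {p3,p6} | {p8} | {p7,p10} — 5 equivalence classes.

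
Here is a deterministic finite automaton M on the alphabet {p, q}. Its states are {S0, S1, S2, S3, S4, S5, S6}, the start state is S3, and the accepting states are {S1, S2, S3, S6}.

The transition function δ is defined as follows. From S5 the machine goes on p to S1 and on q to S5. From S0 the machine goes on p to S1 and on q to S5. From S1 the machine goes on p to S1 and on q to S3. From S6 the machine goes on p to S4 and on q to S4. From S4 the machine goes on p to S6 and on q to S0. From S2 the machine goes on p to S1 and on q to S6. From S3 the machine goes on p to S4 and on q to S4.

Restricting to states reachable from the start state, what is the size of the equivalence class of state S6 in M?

2

First remove the unreachable states {S2}; 6 states remain.
Start with accepting vs non-accepting: {S1,S3,S6} | {S0,S4,S5}.
Split {S1,S3,S6} by δ(·,p) → {S3,S6} and {S1}.
On input p, block {S0,S4,S5} splits into {S0,S5} and {S4}.
The partition is now stable with 4 blocks: {S3,S6} | {S0,S5} | {S1} | {S4}.
State S6 belongs to the block {S3,S6}, which has 2 states.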